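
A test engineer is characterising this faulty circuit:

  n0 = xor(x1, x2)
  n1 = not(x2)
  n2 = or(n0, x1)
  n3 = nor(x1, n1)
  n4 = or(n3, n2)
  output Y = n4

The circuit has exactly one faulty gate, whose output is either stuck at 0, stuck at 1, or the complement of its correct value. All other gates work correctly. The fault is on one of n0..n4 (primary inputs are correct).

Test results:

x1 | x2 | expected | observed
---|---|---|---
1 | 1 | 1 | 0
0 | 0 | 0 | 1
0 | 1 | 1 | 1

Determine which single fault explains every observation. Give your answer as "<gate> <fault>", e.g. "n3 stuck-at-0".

Fault-free values for test 1 (x1=1, x2=1): n0=0, n1=0, n2=1, n3=0, n4=1, giving Y=1. Observed 0.
Test 1: faults giving observed 0 are {n2 stuck-at-0, n2 inverted output, n4 stuck-at-0, n4 inverted output}.
Test 2 (x1=0, x2=0): fault-free n0=0, n1=1, n2=0, n3=0, n4=0 → 0; observed 1. Eliminates n2 stuck-at-0, n4 stuck-at-0.
Test 3 (x1=0, x2=1): fault-free n0=1, n1=0, n2=1, n3=1, n4=1 → 1; observed 1. Eliminates n4 inverted output.
Only n2 inverted output is consistent with every test.

n2 inverted output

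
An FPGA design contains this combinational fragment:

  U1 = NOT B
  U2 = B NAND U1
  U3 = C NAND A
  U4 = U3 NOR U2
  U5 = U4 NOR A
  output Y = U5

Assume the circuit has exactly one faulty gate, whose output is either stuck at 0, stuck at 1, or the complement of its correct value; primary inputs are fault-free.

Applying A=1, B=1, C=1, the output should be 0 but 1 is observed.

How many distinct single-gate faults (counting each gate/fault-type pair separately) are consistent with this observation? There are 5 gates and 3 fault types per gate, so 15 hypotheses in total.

Fault-free: U1=0, U2=1, U3=0, U4=0, U5=0 → 0. Observed 1.
  U1: none of the 3 fault types match ✗
  U2: none of the 3 fault types match ✗
  U3: none of the 3 fault types match ✗
  U4: none of the 3 fault types match ✗
  U5: stuck-at-1, inverted output ✓; others ✗
Consistent faults: {U5 stuck-at-1, U5 inverted output} — 2 in all.

2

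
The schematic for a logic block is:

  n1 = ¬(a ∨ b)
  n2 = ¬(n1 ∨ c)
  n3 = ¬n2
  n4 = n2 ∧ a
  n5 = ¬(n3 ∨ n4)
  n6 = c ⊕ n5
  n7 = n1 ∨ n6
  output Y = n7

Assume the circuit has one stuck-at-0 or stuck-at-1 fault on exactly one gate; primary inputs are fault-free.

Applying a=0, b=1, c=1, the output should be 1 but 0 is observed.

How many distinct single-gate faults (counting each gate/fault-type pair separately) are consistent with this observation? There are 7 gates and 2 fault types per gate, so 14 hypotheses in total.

Fault-free: n1=0, n2=0, n3=1, n4=0, n5=0, n6=1, n7=1 → 1. Observed 0.
  n1 stuck-at-0: output 1 ✗
  n1 stuck-at-1: output 1 ✗
  n2 stuck-at-0: output 1 ✗
  n2 stuck-at-1: output 0 ✓
  n3 stuck-at-0: output 0 ✓
  n3 stuck-at-1: output 1 ✗
  n4 stuck-at-0: output 1 ✗
  n4 stuck-at-1: output 1 ✗
  n5 stuck-at-0: output 1 ✗
  n5 stuck-at-1: output 0 ✓
  n6 stuck-at-0: output 0 ✓
  n6 stuck-at-1: output 1 ✗
  n7 stuck-at-0: output 0 ✓
  n7 stuck-at-1: output 1 ✗
Consistent faults: {n2 stuck-at-1, n3 stuck-at-0, n5 stuck-at-1, n6 stuck-at-0, n7 stuck-at-0} — 5 in all.

5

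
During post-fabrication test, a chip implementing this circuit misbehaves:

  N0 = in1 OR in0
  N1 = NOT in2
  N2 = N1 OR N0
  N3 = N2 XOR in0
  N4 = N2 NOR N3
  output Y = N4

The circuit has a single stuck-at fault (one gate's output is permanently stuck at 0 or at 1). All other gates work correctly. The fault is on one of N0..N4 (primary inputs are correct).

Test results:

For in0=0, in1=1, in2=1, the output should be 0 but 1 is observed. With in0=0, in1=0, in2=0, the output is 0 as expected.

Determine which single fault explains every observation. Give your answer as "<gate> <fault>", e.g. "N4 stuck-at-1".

N0 stuck-at-0

Fault-free values for test 1 (in0=0, in1=1, in2=1): N0=1, N1=0, N2=1, N3=1, N4=0, giving Y=0. Observed 1.
Test 1: faults giving observed 1 are {N0 stuck-at-0, N2 stuck-at-0, N4 stuck-at-1}.
Test 2 (in0=0, in1=0, in2=0): fault-free N0=0, N1=1, N2=1, N3=1, N4=0 → 0; observed 0. Eliminates N2 stuck-at-0, N4 stuck-at-1.
Only N0 stuck-at-0 is consistent with every test.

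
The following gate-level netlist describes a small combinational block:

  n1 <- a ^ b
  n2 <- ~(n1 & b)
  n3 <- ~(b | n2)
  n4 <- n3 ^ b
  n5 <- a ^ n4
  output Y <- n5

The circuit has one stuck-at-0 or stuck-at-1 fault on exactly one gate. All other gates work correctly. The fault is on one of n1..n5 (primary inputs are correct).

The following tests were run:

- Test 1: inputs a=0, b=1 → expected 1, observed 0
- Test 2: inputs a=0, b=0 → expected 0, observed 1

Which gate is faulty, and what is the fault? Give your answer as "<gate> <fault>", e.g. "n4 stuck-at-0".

Fault-free values for test 1 (a=0, b=1): n1=1, n2=0, n3=0, n4=1, n5=1, giving Y=1. Observed 0.
Test 1: faults giving observed 0 are {n3 stuck-at-1, n4 stuck-at-0, n5 stuck-at-0}.
Test 2 (a=0, b=0): fault-free n1=0, n2=1, n3=0, n4=0, n5=0 → 0; observed 1. Eliminates n4 stuck-at-0, n5 stuck-at-0.
Only n3 stuck-at-1 is consistent with every test.

n3 stuck-at-1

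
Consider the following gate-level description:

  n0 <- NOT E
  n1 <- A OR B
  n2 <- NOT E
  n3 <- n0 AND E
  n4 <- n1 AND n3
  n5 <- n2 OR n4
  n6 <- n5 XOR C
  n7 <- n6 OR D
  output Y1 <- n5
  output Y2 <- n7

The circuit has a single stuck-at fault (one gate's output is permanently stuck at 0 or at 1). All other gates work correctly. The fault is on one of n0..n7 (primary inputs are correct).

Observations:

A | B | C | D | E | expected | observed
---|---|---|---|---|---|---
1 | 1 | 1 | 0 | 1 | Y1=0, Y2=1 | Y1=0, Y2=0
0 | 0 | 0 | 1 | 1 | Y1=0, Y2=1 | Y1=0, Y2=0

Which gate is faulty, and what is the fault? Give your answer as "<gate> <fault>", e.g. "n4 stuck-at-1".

Fault-free values for test 1 (A=1, B=1, C=1, D=0, E=1): n0=0, n1=1, n2=0, n3=0, n4=0, n5=0, n6=1, n7=1, giving Y1=0, Y2=1. Observed Y1=0, Y2=0.
Test 1: faults giving observed Y1=0, Y2=0 are {n6 stuck-at-0, n7 stuck-at-0}.
Test 2 (A=0, B=0, C=0, D=1, E=1): fault-free n0=0, n1=0, n2=0, n3=0, n4=0, n5=0, n6=0, n7=1 → Y1=0, Y2=1; observed Y1=0, Y2=0. Eliminates n6 stuck-at-0.
Only n7 stuck-at-0 is consistent with every test.

n7 stuck-at-0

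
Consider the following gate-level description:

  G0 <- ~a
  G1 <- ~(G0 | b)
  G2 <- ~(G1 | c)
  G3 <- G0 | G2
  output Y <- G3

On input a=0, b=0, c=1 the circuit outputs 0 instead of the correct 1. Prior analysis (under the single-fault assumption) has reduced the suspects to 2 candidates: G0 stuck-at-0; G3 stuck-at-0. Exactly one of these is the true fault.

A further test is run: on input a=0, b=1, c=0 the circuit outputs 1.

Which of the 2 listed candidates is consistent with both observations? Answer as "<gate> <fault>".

Evaluate each candidate on input a=0, b=1, c=0:
  G0 stuck-at-0: G0=0 [stuck-at-0], G1=0, G2=1, G3=1 → 1 — matches
  G3 stuck-at-0: G0=1, G1=0, G2=1, G3=0 [stuck-at-0] → 0 — eliminated
Only G0 stuck-at-0 reproduces the observed 1.

G0 stuck-at-0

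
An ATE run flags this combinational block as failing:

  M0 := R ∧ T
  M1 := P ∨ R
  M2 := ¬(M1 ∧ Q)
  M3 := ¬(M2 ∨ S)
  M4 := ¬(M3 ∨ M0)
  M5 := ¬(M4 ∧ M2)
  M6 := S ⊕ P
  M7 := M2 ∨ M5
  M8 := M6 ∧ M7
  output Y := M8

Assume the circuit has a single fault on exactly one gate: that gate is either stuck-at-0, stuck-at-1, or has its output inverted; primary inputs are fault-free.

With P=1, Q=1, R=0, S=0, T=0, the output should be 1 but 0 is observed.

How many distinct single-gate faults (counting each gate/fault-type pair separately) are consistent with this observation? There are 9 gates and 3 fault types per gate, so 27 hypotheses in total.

8

Fault-free: M0=0, M1=1, M2=0, M3=1, M4=0, M5=1, M6=1, M7=1, M8=1 → 1. Observed 0.
  M0: none of the 3 fault types match ✗
  M1: none of the 3 fault types match ✗
  M2: none of the 3 fault types match ✗
  M3: none of the 3 fault types match ✗
  M4: none of the 3 fault types match ✗
  M5: stuck-at-0, inverted output ✓; others ✗
  M6: stuck-at-0, inverted output ✓; others ✗
  M7: stuck-at-0, inverted output ✓; others ✗
  M8: stuck-at-0, inverted output ✓; others ✗
Consistent faults: {M5 stuck-at-0, M5 inverted output, M6 stuck-at-0, M6 inverted output, M7 stuck-at-0, M7 inverted output, M8 stuck-at-0, M8 inverted output} — 8 in all.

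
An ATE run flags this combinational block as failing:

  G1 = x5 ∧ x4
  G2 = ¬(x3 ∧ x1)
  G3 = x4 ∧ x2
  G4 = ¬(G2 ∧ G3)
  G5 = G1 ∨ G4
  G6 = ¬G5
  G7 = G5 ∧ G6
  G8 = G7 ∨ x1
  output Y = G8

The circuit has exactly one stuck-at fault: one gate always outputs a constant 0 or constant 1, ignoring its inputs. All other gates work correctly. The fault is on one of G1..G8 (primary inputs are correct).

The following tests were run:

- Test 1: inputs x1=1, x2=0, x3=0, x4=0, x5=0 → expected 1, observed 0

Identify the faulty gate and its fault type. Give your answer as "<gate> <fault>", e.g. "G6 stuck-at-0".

Fault-free values for test 1 (x1=1, x2=0, x3=0, x4=0, x5=0): G1=0, G2=1, G3=0, G4=1, G5=1, G6=0, G7=0, G8=1, giving Y=1. Observed 0.
Test 1: faults giving observed 0 are {G8 stuck-at-0}.
Only G8 stuck-at-0 is consistent with every test.

G8 stuck-at-0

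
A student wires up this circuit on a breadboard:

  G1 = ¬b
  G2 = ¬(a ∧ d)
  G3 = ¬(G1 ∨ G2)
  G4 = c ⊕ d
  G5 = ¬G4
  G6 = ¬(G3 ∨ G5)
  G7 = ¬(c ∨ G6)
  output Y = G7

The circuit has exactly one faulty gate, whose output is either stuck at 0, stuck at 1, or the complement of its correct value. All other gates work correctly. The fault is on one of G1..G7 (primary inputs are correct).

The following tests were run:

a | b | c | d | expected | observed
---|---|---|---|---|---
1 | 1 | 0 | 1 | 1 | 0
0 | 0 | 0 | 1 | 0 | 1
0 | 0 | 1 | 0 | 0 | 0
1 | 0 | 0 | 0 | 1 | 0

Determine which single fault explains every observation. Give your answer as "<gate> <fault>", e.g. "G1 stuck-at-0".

Fault-free values for test 1 (a=1, b=1, c=0, d=1): G1=0, G2=0, G3=1, G4=1, G5=0, G6=0, G7=1, giving Y=1. Observed 0.
Test 1: faults giving observed 0 are {G1 stuck-at-1, G1 inverted output, G2 stuck-at-1, G2 inverted output, G3 stuck-at-0, G3 inverted output, G6 stuck-at-1, G6 inverted output, G7 stuck-at-0, G7 inverted output}.
Test 2 (a=0, b=0, c=0, d=1): fault-free G1=1, G2=1, G3=0, G4=1, G5=0, G6=1, G7=0 → 0; observed 1. Eliminates G1 stuck-at-1, G1 inverted output, G2 stuck-at-1, G2 inverted output, G3 stuck-at-0, G6 stuck-at-1, G7 stuck-at-0.
Test 3 (a=0, b=0, c=1, d=0): fault-free G1=1, G2=1, G3=0, G4=1, G5=0, G6=1, G7=0 → 0; observed 0. Eliminates G7 inverted output.
Test 4 (a=1, b=0, c=0, d=0): fault-free G1=1, G2=1, G3=0, G4=0, G5=1, G6=0, G7=1 → 1; observed 0. Eliminates G3 inverted output.
Only G6 inverted output is consistent with every test.

G6 inverted output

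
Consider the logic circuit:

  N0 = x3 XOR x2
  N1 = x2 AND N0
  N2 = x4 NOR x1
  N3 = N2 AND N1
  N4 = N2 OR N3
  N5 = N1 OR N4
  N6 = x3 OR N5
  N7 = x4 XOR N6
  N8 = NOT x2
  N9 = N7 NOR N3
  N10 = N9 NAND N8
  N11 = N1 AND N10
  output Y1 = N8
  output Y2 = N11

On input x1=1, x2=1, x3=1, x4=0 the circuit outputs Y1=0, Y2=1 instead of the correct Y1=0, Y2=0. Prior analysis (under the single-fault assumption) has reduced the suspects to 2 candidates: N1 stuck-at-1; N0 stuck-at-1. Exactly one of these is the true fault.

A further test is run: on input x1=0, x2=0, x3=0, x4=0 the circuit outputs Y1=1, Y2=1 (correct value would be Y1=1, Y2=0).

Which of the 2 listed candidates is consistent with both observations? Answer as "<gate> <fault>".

N1 stuck-at-1

Evaluate each candidate on input x1=0, x2=0, x3=0, x4=0:
  N1 stuck-at-1: N0=0, N1=1 [stuck-at-1], N2=1, N3=1, N4=1, N5=1, N6=1, N7=1, N8=1, N9=0, N10=1, N11=1 → Y1=1, Y2=1 — matches
  N0 stuck-at-1: N0=1 [stuck-at-1], N1=0, N2=1, N3=0, N4=1, N5=1, N6=1, N7=1, N8=1, N9=0, N10=1, N11=0 → Y1=1, Y2=0 — eliminated
Only N1 stuck-at-1 reproduces the observed Y1=1, Y2=1.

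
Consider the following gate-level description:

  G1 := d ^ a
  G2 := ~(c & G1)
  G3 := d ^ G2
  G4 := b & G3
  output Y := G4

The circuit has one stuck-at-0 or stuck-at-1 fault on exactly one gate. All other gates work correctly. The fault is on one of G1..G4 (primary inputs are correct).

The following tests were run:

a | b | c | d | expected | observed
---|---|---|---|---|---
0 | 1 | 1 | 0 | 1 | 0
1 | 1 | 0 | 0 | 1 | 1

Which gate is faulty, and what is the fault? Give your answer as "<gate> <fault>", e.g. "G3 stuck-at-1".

G1 stuck-at-1

Fault-free values for test 1 (a=0, b=1, c=1, d=0): G1=0, G2=1, G3=1, G4=1, giving Y=1. Observed 0.
Test 1: faults giving observed 0 are {G1 stuck-at-1, G2 stuck-at-0, G3 stuck-at-0, G4 stuck-at-0}.
Test 2 (a=1, b=1, c=0, d=0): fault-free G1=1, G2=1, G3=1, G4=1 → 1; observed 1. Eliminates G2 stuck-at-0, G3 stuck-at-0, G4 stuck-at-0.
Only G1 stuck-at-1 is consistent with every test.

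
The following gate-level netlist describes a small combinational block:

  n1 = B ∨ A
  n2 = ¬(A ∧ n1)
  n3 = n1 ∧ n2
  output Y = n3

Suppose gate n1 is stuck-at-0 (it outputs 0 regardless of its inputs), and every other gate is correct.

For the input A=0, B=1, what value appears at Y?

Propagate with n1 forced: n1=0 [stuck-at-0], n2=1, n3=0.
So Y = 0. (Without the fault it would be 1.)

0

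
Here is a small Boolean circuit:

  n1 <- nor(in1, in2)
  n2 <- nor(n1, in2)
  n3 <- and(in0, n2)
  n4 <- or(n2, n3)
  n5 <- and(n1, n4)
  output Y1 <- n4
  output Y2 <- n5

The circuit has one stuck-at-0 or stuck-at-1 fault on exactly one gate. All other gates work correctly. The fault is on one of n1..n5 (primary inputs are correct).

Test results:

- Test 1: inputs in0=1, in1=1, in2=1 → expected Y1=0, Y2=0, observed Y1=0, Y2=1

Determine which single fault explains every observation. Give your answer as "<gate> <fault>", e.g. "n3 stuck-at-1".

Fault-free values for test 1 (in0=1, in1=1, in2=1): n1=0, n2=0, n3=0, n4=0, n5=0, giving Y1=0, Y2=0. Observed Y1=0, Y2=1.
Test 1: faults giving observed Y1=0, Y2=1 are {n5 stuck-at-1}.
Only n5 stuck-at-1 is consistent with every test.

n5 stuck-at-1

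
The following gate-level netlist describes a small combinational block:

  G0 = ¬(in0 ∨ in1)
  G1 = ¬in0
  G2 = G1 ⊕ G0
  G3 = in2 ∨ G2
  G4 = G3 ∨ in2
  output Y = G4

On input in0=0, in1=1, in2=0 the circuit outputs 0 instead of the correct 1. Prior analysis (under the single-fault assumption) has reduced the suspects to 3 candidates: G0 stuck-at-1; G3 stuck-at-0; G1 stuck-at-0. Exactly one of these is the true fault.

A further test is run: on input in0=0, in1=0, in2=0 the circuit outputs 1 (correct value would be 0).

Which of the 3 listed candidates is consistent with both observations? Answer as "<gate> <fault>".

Evaluate each candidate on input in0=0, in1=0, in2=0:
  G0 stuck-at-1: G0=1 [stuck-at-1], G1=1, G2=0, G3=0, G4=0 → 0 — eliminated
  G3 stuck-at-0: G0=1, G1=1, G2=0, G3=0 [stuck-at-0], G4=0 → 0 — eliminated
  G1 stuck-at-0: G0=1, G1=0 [stuck-at-0], G2=1, G3=1, G4=1 → 1 — matches
Only G1 stuck-at-0 reproduces the observed 1.

G1 stuck-at-0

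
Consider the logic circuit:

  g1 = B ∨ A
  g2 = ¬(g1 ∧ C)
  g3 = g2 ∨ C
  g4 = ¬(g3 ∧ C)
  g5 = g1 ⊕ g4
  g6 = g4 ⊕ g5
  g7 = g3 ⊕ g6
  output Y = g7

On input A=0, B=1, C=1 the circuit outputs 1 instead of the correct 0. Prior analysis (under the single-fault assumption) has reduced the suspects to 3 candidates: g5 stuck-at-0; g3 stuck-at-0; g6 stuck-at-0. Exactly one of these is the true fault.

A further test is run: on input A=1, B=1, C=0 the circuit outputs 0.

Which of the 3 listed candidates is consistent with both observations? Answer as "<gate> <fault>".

g5 stuck-at-0

Evaluate each candidate on input A=1, B=1, C=0:
  g5 stuck-at-0: g1=1, g2=1, g3=1, g4=1, g5=0 [stuck-at-0], g6=1, g7=0 → 0 — matches
  g3 stuck-at-0: g1=1, g2=1, g3=0 [stuck-at-0], g4=1, g5=0, g6=1, g7=1 → 1 — eliminated
  g6 stuck-at-0: g1=1, g2=1, g3=1, g4=1, g5=0, g6=0 [stuck-at-0], g7=1 → 1 — eliminated
Only g5 stuck-at-0 reproduces the observed 0.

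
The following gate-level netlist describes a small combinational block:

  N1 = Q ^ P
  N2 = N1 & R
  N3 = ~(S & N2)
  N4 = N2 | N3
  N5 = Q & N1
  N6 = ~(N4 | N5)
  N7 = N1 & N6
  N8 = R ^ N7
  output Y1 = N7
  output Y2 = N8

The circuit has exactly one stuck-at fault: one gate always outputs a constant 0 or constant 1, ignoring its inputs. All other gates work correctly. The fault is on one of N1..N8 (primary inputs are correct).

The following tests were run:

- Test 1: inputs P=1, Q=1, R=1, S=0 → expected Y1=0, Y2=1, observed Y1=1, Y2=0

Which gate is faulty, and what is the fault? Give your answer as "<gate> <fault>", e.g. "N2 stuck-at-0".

Fault-free values for test 1 (P=1, Q=1, R=1, S=0): N1=0, N2=0, N3=1, N4=1, N5=0, N6=0, N7=0, N8=1, giving Y1=0, Y2=1. Observed Y1=1, Y2=0.
Test 1: faults giving observed Y1=1, Y2=0 are {N7 stuck-at-1}.
Only N7 stuck-at-1 is consistent with every test.

N7 stuck-at-1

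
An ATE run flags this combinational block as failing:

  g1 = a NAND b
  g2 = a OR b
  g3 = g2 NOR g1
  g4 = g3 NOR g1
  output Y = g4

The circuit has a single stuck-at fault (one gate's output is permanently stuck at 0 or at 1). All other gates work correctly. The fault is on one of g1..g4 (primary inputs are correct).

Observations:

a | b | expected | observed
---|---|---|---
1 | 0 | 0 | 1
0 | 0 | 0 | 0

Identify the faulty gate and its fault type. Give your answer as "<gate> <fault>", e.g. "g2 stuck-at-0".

g1 stuck-at-0

Fault-free values for test 1 (a=1, b=0): g1=1, g2=1, g3=0, g4=0, giving Y=0. Observed 1.
Test 1: faults giving observed 1 are {g1 stuck-at-0, g4 stuck-at-1}.
Test 2 (a=0, b=0): fault-free g1=1, g2=0, g3=0, g4=0 → 0; observed 0. Eliminates g4 stuck-at-1.
Only g1 stuck-at-0 is consistent with every test.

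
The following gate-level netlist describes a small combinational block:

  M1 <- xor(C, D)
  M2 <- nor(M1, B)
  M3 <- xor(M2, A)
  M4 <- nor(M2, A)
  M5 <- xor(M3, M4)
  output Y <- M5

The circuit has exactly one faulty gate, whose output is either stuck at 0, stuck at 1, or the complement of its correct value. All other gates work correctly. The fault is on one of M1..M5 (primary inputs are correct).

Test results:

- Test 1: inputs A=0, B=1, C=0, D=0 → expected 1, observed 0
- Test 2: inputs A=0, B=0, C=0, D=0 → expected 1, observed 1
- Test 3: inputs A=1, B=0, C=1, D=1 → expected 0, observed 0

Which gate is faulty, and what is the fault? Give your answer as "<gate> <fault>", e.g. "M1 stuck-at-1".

M4 stuck-at-0

Fault-free values for test 1 (A=0, B=1, C=0, D=0): M1=0, M2=0, M3=0, M4=1, M5=1, giving Y=1. Observed 0.
Test 1: faults giving observed 0 are {M3 stuck-at-1, M3 inverted output, M4 stuck-at-0, M4 inverted output, M5 stuck-at-0, M5 inverted output}.
Test 2 (A=0, B=0, C=0, D=0): fault-free M1=0, M2=1, M3=1, M4=0, M5=1 → 1; observed 1. Eliminates M3 inverted output, M4 inverted output, M5 stuck-at-0, M5 inverted output.
Test 3 (A=1, B=0, C=1, D=1): fault-free M1=0, M2=1, M3=0, M4=0, M5=0 → 0; observed 0. Eliminates M3 stuck-at-1.
Only M4 stuck-at-0 is consistent with every test.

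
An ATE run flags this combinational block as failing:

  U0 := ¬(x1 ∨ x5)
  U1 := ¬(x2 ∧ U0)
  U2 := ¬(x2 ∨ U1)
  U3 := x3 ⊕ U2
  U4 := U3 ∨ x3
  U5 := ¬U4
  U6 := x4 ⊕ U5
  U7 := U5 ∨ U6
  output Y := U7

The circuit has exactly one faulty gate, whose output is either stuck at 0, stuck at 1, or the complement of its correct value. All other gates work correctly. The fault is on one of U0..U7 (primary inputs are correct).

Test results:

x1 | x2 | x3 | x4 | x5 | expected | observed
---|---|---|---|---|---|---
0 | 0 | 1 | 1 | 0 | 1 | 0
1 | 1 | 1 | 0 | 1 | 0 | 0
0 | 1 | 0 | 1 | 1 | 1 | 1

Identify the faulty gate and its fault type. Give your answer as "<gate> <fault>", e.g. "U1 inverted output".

U6 stuck-at-0

Fault-free values for test 1 (x1=0, x2=0, x3=1, x4=1, x5=0): U0=1, U1=1, U2=0, U3=1, U4=1, U5=0, U6=1, U7=1, giving Y=1. Observed 0.
Test 1: faults giving observed 0 are {U6 stuck-at-0, U6 inverted output, U7 stuck-at-0, U7 inverted output}.
Test 2 (x1=1, x2=1, x3=1, x4=0, x5=1): fault-free U0=0, U1=1, U2=0, U3=1, U4=1, U5=0, U6=0, U7=0 → 0; observed 0. Eliminates U6 inverted output, U7 inverted output.
Test 3 (x1=0, x2=1, x3=0, x4=1, x5=1): fault-free U0=0, U1=1, U2=0, U3=0, U4=0, U5=1, U6=0, U7=1 → 1; observed 1. Eliminates U7 stuck-at-0.
Only U6 stuck-at-0 is consistent with every test.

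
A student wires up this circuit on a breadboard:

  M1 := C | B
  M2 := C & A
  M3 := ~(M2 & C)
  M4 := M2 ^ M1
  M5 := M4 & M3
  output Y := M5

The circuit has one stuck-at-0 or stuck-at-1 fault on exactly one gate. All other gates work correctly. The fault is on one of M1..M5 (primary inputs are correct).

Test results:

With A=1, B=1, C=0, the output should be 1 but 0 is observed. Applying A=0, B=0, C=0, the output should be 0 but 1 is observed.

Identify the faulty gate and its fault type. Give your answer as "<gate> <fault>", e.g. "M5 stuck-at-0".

M2 stuck-at-1

Fault-free values for test 1 (A=1, B=1, C=0): M1=1, M2=0, M3=1, M4=1, M5=1, giving Y=1. Observed 0.
Test 1: faults giving observed 0 are {M1 stuck-at-0, M2 stuck-at-1, M3 stuck-at-0, M4 stuck-at-0, M5 stuck-at-0}.
Test 2 (A=0, B=0, C=0): fault-free M1=0, M2=0, M3=1, M4=0, M5=0 → 0; observed 1. Eliminates M1 stuck-at-0, M3 stuck-at-0, M4 stuck-at-0, M5 stuck-at-0.
Only M2 stuck-at-1 is consistent with every test.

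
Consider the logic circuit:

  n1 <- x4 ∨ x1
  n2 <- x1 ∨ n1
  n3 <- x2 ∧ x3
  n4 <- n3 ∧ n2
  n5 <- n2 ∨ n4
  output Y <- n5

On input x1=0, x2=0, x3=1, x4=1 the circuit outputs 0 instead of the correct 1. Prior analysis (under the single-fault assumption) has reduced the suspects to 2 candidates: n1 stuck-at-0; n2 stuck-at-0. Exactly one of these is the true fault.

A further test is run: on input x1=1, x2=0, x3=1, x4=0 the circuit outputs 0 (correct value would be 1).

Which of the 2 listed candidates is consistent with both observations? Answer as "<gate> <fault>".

n2 stuck-at-0

Evaluate each candidate on input x1=1, x2=0, x3=1, x4=0:
  n1 stuck-at-0: n1=0 [stuck-at-0], n2=1, n3=0, n4=0, n5=1 → 1 — eliminated
  n2 stuck-at-0: n1=1, n2=0 [stuck-at-0], n3=0, n4=0, n5=0 → 0 — matches
Only n2 stuck-at-0 reproduces the observed 0.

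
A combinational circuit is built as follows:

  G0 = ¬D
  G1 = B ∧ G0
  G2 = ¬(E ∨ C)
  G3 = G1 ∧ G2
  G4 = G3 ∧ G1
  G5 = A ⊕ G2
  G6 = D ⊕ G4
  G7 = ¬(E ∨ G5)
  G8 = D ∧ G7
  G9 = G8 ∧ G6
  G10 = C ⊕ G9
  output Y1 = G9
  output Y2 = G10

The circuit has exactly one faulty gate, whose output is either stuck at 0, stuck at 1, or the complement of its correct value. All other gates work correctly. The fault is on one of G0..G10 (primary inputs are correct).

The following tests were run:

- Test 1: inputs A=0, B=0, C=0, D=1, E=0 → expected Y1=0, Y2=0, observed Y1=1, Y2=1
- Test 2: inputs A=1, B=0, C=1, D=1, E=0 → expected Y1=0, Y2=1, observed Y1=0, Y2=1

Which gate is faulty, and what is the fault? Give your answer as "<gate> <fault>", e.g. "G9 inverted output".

Fault-free values for test 1 (A=0, B=0, C=0, D=1, E=0): G0=0, G1=0, G2=1, G3=0, G4=0, G5=1, G6=1, G7=0, G8=0, G9=0, G10=0, giving Y1=0, Y2=0. Observed Y1=1, Y2=1.
Test 1: faults giving observed Y1=1, Y2=1 are {G2 stuck-at-0, G2 inverted output, G5 stuck-at-0, G5 inverted output, G7 stuck-at-1, G7 inverted output, G8 stuck-at-1, G8 inverted output, G9 stuck-at-1, G9 inverted output}.
Test 2 (A=1, B=0, C=1, D=1, E=0): fault-free G0=0, G1=0, G2=0, G3=0, G4=0, G5=1, G6=1, G7=0, G8=0, G9=0, G10=1 → Y1=0, Y2=1; observed Y1=0, Y2=1. Eliminates G2 inverted output, G5 stuck-at-0, G5 inverted output, G7 stuck-at-1, G7 inverted output, G8 stuck-at-1, G8 inverted output, G9 stuck-at-1, G9 inverted output.
Only G2 stuck-at-0 is consistent with every test.

G2 stuck-at-0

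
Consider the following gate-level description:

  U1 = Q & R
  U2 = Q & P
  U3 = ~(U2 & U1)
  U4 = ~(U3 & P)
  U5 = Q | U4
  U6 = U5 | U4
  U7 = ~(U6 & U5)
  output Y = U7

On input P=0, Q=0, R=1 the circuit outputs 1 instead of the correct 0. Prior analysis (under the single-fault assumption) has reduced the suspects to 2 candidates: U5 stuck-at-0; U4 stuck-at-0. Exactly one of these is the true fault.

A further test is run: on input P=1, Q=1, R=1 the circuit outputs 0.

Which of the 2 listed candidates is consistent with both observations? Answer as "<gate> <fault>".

Evaluate each candidate on input P=1, Q=1, R=1:
  U5 stuck-at-0: U1=1, U2=1, U3=0, U4=1, U5=0 [stuck-at-0], U6=1, U7=1 → 1 — eliminated
  U4 stuck-at-0: U1=1, U2=1, U3=0, U4=0 [stuck-at-0], U5=1, U6=1, U7=0 → 0 — matches
Only U4 stuck-at-0 reproduces the observed 0.

U4 stuck-at-0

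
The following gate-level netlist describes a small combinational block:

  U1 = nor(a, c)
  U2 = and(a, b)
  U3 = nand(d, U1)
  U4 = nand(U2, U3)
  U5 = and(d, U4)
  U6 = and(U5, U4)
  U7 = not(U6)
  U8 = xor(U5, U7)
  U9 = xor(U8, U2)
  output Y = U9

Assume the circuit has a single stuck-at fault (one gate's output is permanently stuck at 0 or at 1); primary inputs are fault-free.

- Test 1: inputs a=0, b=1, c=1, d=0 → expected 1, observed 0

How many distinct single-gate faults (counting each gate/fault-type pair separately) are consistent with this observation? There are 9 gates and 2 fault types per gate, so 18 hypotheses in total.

Fault-free: U1=0, U2=0, U3=1, U4=1, U5=0, U6=0, U7=1, U8=1, U9=1 → 1. Observed 0.
  U1: none of the 2 fault types match ✗
  U2: stuck-at-1 ✓; others ✗
  U3: none of the 2 fault types match ✗
  U4: none of the 2 fault types match ✗
  U5: none of the 2 fault types match ✗
  U6: stuck-at-1 ✓; others ✗
  U7: stuck-at-0 ✓; others ✗
  U8: stuck-at-0 ✓; others ✗
  U9: stuck-at-0 ✓; others ✗
Consistent faults: {U2 stuck-at-1, U6 stuck-at-1, U7 stuck-at-0, U8 stuck-at-0, U9 stuck-at-0} — 5 in all.

5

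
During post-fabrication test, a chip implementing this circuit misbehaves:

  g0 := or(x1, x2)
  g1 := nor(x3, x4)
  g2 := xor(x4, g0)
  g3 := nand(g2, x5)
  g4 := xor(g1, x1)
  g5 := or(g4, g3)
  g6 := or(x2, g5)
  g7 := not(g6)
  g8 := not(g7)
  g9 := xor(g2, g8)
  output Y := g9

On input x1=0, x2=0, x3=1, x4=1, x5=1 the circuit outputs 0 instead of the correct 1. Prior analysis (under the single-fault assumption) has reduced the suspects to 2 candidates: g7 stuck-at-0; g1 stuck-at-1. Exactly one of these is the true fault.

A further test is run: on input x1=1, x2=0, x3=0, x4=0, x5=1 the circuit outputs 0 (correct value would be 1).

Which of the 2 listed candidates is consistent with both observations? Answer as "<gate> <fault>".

Evaluate each candidate on input x1=1, x2=0, x3=0, x4=0, x5=1:
  g7 stuck-at-0: g0=1, g1=1, g2=1, g3=0, g4=0, g5=0, g6=0, g7=0 [stuck-at-0], g8=1, g9=0 → 0 — matches
  g1 stuck-at-1: g0=1, g1=1 [stuck-at-1], g2=1, g3=0, g4=0, g5=0, g6=0, g7=1, g8=0, g9=1 → 1 — eliminated
Only g7 stuck-at-0 reproduces the observed 0.

g7 stuck-at-0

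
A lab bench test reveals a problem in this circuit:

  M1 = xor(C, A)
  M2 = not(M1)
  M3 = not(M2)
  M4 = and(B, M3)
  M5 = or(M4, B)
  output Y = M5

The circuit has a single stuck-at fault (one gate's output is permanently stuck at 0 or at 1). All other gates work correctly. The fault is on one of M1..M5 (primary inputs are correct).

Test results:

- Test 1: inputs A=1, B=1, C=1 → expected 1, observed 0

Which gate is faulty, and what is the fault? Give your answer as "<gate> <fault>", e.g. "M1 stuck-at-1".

M5 stuck-at-0

Fault-free values for test 1 (A=1, B=1, C=1): M1=0, M2=1, M3=0, M4=0, M5=1, giving Y=1. Observed 0.
Test 1: faults giving observed 0 are {M5 stuck-at-0}.
Only M5 stuck-at-0 is consistent with every test.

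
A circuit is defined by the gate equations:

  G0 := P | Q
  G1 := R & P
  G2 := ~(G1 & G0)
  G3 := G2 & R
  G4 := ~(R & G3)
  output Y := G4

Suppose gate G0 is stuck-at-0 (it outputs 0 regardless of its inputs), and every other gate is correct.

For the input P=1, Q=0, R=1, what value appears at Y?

Propagate with G0 forced: G0=0 [stuck-at-0], G1=1, G2=1, G3=1, G4=0.
So Y = 0. (Without the fault it would be 1.)

0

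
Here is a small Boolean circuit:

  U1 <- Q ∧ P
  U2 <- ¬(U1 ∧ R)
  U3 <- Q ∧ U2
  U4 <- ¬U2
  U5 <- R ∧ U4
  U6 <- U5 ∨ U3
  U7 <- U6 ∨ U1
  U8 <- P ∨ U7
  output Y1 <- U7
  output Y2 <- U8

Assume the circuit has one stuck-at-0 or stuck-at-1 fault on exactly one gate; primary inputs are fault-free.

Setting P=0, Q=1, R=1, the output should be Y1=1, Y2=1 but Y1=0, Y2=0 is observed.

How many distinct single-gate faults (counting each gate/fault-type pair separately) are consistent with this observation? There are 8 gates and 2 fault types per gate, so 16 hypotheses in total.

3

Fault-free: U1=0, U2=1, U3=1, U4=0, U5=0, U6=1, U7=1, U8=1 → Y1=1, Y2=1. Observed Y1=0, Y2=0.
  U1: none of the 2 fault types match ✗
  U2: none of the 2 fault types match ✗
  U3: stuck-at-0 ✓; others ✗
  U4: none of the 2 fault types match ✗
  U5: none of the 2 fault types match ✗
  U6: stuck-at-0 ✓; others ✗
  U7: stuck-at-0 ✓; others ✗
  U8: none of the 2 fault types match ✗
Consistent faults: {U3 stuck-at-0, U6 stuck-at-0, U7 stuck-at-0} — 3 in all.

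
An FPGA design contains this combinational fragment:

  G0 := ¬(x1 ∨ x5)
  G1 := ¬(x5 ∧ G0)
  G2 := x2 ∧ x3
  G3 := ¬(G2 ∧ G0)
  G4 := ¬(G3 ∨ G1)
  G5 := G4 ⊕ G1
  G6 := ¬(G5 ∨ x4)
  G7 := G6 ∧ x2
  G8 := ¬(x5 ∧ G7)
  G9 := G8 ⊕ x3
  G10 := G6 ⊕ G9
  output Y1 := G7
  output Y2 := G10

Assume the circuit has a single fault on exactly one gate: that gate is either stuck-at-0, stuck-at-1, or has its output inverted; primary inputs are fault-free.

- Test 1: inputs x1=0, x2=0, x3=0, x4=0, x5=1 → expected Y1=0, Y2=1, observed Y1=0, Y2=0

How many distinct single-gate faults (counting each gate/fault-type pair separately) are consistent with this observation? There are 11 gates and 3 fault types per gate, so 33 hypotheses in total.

Fault-free: G0=0, G1=1, G2=0, G3=1, G4=0, G5=1, G6=0, G7=0, G8=1, G9=1, G10=1 → Y1=0, Y2=1. Observed Y1=0, Y2=0.
  G0: stuck-at-1, inverted output ✓; others ✗
  G1: stuck-at-0, inverted output ✓; others ✗
  G2: none of the 3 fault types match ✗
  G3: none of the 3 fault types match ✗
  G4: stuck-at-1, inverted output ✓; others ✗
  G5: stuck-at-0, inverted output ✓; others ✗
  G6: stuck-at-1, inverted output ✓; others ✗
  G7: none of the 3 fault types match ✗
  G8: stuck-at-0, inverted output ✓; others ✗
  G9: stuck-at-0, inverted output ✓; others ✗
  G10: stuck-at-0, inverted output ✓; others ✗
Consistent faults: {G0 stuck-at-1, G0 inverted output, G1 stuck-at-0, G1 inverted output, G4 stuck-at-1, G4 inverted output, G5 stuck-at-0, G5 inverted output, G6 stuck-at-1, G6 inverted output, G8 stuck-at-0, G8 inverted output, G9 stuck-at-0, G9 inverted output, G10 stuck-at-0, G10 inverted output} — 16 in all.

16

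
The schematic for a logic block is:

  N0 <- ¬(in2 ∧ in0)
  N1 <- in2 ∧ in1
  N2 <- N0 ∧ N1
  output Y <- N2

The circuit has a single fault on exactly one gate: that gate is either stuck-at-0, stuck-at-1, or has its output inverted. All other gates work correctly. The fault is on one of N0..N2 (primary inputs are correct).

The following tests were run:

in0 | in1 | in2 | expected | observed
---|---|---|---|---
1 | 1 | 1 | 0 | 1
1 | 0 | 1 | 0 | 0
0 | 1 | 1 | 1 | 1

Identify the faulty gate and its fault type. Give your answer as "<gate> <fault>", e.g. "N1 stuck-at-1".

Fault-free values for test 1 (in0=1, in1=1, in2=1): N0=0, N1=1, N2=0, giving Y=0. Observed 1.
Test 1: faults giving observed 1 are {N0 stuck-at-1, N0 inverted output, N2 stuck-at-1, N2 inverted output}.
Test 2 (in0=1, in1=0, in2=1): fault-free N0=0, N1=0, N2=0 → 0; observed 0. Eliminates N2 stuck-at-1, N2 inverted output.
Test 3 (in0=0, in1=1, in2=1): fault-free N0=1, N1=1, N2=1 → 1; observed 1. Eliminates N0 inverted output.
Only N0 stuck-at-1 is consistent with every test.

N0 stuck-at-1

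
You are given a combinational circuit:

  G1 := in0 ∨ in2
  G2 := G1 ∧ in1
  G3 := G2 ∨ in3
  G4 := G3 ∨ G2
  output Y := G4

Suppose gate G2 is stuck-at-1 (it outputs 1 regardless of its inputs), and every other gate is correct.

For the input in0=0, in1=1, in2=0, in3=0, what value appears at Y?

Propagate with G2 forced: G1=0, G2=1 [stuck-at-1], G3=1, G4=1.
So Y = 1. (Without the fault it would be 0.)

1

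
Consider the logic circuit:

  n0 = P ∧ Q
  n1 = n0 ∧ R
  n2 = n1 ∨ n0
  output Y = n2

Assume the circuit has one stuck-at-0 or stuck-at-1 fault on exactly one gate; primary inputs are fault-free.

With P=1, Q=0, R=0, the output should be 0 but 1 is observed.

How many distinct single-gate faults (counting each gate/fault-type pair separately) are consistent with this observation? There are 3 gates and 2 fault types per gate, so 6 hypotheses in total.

3

Fault-free: n0=0, n1=0, n2=0 → 0. Observed 1.
  n0 stuck-at-0: output 0 ✗
  n0 stuck-at-1: output 1 ✓
  n1 stuck-at-0: output 0 ✗
  n1 stuck-at-1: output 1 ✓
  n2 stuck-at-0: output 0 ✗
  n2 stuck-at-1: output 1 ✓
Consistent faults: {n0 stuck-at-1, n1 stuck-at-1, n2 stuck-at-1} — 3 in all.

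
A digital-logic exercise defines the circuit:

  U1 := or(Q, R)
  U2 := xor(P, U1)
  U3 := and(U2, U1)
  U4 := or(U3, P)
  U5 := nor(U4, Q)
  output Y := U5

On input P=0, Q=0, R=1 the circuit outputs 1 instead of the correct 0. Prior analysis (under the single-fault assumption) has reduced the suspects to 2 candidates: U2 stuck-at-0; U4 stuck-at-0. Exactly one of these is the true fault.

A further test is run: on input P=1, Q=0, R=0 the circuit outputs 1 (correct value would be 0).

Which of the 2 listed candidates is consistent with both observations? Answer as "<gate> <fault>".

U4 stuck-at-0

Evaluate each candidate on input P=1, Q=0, R=0:
  U2 stuck-at-0: U1=0, U2=0 [stuck-at-0], U3=0, U4=1, U5=0 → 0 — eliminated
  U4 stuck-at-0: U1=0, U2=1, U3=0, U4=0 [stuck-at-0], U5=1 → 1 — matches
Only U4 stuck-at-0 reproduces the observed 1.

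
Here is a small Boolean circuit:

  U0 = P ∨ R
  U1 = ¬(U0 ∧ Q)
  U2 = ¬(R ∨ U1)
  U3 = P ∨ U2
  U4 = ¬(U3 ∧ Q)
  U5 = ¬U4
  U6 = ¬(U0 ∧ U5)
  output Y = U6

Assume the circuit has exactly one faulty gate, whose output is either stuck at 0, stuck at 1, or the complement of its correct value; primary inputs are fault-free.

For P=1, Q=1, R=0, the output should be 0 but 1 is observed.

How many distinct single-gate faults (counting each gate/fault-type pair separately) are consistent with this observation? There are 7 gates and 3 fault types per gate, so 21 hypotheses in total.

Fault-free: U0=1, U1=0, U2=1, U3=1, U4=0, U5=1, U6=0 → 0. Observed 1.
  U0: stuck-at-0, inverted output ✓; others ✗
  U1: none of the 3 fault types match ✗
  U2: none of the 3 fault types match ✗
  U3: stuck-at-0, inverted output ✓; others ✗
  U4: stuck-at-1, inverted output ✓; others ✗
  U5: stuck-at-0, inverted output ✓; others ✗
  U6: stuck-at-1, inverted output ✓; others ✗
Consistent faults: {U0 stuck-at-0, U0 inverted output, U3 stuck-at-0, U3 inverted output, U4 stuck-at-1, U4 inverted output, U5 stuck-at-0, U5 inverted output, U6 stuck-at-1, U6 inverted output} — 10 in all.

10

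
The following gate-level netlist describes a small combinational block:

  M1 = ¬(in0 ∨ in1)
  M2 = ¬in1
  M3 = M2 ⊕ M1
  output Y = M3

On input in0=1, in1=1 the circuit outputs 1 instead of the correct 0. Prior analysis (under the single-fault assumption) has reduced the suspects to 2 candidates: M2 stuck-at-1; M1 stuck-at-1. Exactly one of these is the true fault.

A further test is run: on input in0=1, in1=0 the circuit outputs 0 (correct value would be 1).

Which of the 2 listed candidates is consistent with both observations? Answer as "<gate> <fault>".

M1 stuck-at-1

Evaluate each candidate on input in0=1, in1=0:
  M2 stuck-at-1: M1=0, M2=1 [stuck-at-1], M3=1 → 1 — eliminated
  M1 stuck-at-1: M1=1 [stuck-at-1], M2=1, M3=0 → 0 — matches
Only M1 stuck-at-1 reproduces the observed 0.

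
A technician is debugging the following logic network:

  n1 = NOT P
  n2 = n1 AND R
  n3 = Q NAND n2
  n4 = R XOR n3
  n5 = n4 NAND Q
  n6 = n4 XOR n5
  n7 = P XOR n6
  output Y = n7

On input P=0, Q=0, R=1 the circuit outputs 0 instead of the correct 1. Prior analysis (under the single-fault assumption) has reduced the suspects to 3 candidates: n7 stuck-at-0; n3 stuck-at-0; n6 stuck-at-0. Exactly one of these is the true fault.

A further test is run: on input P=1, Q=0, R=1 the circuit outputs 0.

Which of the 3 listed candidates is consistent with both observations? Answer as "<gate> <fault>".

Evaluate each candidate on input P=1, Q=0, R=1:
  n7 stuck-at-0: n1=0, n2=0, n3=1, n4=0, n5=1, n6=1, n7=0 [stuck-at-0] → 0 — matches
  n3 stuck-at-0: n1=0, n2=0, n3=0 [stuck-at-0], n4=1, n5=1, n6=0, n7=1 → 1 — eliminated
  n6 stuck-at-0: n1=0, n2=0, n3=1, n4=0, n5=1, n6=0 [stuck-at-0], n7=1 → 1 — eliminated
Only n7 stuck-at-0 reproduces the observed 0.

n7 stuck-at-0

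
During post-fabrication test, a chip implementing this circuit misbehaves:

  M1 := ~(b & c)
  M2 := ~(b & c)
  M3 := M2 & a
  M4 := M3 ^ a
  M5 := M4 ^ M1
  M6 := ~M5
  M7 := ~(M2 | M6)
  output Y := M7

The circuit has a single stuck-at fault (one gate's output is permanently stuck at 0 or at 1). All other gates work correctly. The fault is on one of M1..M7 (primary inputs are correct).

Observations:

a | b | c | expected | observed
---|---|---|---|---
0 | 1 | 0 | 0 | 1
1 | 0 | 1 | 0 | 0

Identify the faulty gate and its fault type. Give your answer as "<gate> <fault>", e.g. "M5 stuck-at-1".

Fault-free values for test 1 (a=0, b=1, c=0): M1=1, M2=1, M3=0, M4=0, M5=1, M6=0, M7=0, giving Y=0. Observed 1.
Test 1: faults giving observed 1 are {M2 stuck-at-0, M7 stuck-at-1}.
Test 2 (a=1, b=0, c=1): fault-free M1=1, M2=1, M3=1, M4=0, M5=1, M6=0, M7=0 → 0; observed 0. Eliminates M7 stuck-at-1.
Only M2 stuck-at-0 is consistent with every test.

M2 stuck-at-0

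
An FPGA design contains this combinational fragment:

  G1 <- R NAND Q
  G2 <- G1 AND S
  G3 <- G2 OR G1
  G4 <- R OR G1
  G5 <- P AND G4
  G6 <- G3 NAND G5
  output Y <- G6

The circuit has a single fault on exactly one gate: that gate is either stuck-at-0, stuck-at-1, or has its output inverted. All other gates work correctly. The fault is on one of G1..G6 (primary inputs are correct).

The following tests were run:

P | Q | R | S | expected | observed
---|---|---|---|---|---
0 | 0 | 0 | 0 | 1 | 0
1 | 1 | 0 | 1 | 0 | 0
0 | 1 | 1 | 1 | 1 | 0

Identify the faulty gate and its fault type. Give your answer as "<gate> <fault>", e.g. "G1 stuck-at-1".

Fault-free values for test 1 (P=0, Q=0, R=0, S=0): G1=1, G2=0, G3=1, G4=1, G5=0, G6=1, giving Y=1. Observed 0.
Test 1: faults giving observed 0 are {G5 stuck-at-1, G5 inverted output, G6 stuck-at-0, G6 inverted output}.
Test 2 (P=1, Q=1, R=0, S=1): fault-free G1=1, G2=1, G3=1, G4=1, G5=1, G6=0 → 0; observed 0. Eliminates G5 inverted output, G6 inverted output.
Test 3 (P=0, Q=1, R=1, S=1): fault-free G1=0, G2=0, G3=0, G4=1, G5=0, G6=1 → 1; observed 0. Eliminates G5 stuck-at-1.
Only G6 stuck-at-0 is consistent with every test.

G6 stuck-at-0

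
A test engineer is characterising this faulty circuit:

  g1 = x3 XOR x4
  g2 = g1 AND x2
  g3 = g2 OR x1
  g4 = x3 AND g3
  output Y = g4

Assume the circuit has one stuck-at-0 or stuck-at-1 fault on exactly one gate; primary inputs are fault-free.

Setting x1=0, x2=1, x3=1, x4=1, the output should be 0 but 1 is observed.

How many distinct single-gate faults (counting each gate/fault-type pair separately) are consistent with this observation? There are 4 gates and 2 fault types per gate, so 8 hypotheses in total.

Fault-free: g1=0, g2=0, g3=0, g4=0 → 0. Observed 1.
  g1 stuck-at-0: output 0 ✗
  g1 stuck-at-1: output 1 ✓
  g2 stuck-at-0: output 0 ✗
  g2 stuck-at-1: output 1 ✓
  g3 stuck-at-0: output 0 ✗
  g3 stuck-at-1: output 1 ✓
  g4 stuck-at-0: output 0 ✗
  g4 stuck-at-1: output 1 ✓
Consistent faults: {g1 stuck-at-1, g2 stuck-at-1, g3 stuck-at-1, g4 stuck-at-1} — 4 in all.

4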